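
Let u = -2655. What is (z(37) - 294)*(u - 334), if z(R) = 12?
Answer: 842898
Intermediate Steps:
(z(37) - 294)*(u - 334) = (12 - 294)*(-2655 - 334) = -282*(-2989) = 842898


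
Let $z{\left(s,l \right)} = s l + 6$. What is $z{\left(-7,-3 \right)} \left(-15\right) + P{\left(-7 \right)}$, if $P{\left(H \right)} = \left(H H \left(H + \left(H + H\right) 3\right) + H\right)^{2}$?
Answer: $5798059$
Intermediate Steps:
$z{\left(s,l \right)} = 6 + l s$ ($z{\left(s,l \right)} = l s + 6 = 6 + l s$)
$P{\left(H \right)} = \left(H + 7 H^{3}\right)^{2}$ ($P{\left(H \right)} = \left(H^{2} \left(H + 2 H 3\right) + H\right)^{2} = \left(H^{2} \left(H + 6 H\right) + H\right)^{2} = \left(H^{2} \cdot 7 H + H\right)^{2} = \left(7 H^{3} + H\right)^{2} = \left(H + 7 H^{3}\right)^{2}$)
$z{\left(-7,-3 \right)} \left(-15\right) + P{\left(-7 \right)} = \left(6 - -21\right) \left(-15\right) + \left(-7\right)^{2} \left(1 + 7 \left(-7\right)^{2}\right)^{2} = \left(6 + 21\right) \left(-15\right) + 49 \left(1 + 7 \cdot 49\right)^{2} = 27 \left(-15\right) + 49 \left(1 + 343\right)^{2} = -405 + 49 \cdot 344^{2} = -405 + 49 \cdot 118336 = -405 + 5798464 = 5798059$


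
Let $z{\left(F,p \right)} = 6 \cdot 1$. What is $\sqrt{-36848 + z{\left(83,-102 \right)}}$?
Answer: $13 i \sqrt{218} \approx 191.94 i$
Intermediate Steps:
$z{\left(F,p \right)} = 6$
$\sqrt{-36848 + z{\left(83,-102 \right)}} = \sqrt{-36848 + 6} = \sqrt{-36842} = 13 i \sqrt{218}$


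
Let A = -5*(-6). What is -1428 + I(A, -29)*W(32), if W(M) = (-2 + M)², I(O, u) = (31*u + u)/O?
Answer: -29268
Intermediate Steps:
A = 30
I(O, u) = 32*u/O (I(O, u) = (32*u)/O = 32*u/O)
-1428 + I(A, -29)*W(32) = -1428 + (32*(-29)/30)*(-2 + 32)² = -1428 + (32*(-29)*(1/30))*30² = -1428 - 464/15*900 = -1428 - 27840 = -29268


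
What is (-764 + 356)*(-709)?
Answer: 289272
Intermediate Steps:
(-764 + 356)*(-709) = -408*(-709) = 289272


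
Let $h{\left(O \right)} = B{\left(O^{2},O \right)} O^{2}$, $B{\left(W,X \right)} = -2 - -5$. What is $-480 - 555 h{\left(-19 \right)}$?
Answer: $-601545$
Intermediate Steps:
$B{\left(W,X \right)} = 3$ ($B{\left(W,X \right)} = -2 + 5 = 3$)
$h{\left(O \right)} = 3 O^{2}$
$-480 - 555 h{\left(-19 \right)} = -480 - 555 \cdot 3 \left(-19\right)^{2} = -480 - 555 \cdot 3 \cdot 361 = -480 - 601065 = -601545$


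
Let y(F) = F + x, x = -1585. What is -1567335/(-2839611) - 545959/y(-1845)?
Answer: 8789192887/55027490 ≈ 159.72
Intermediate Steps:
y(F) = -1585 + F (y(F) = F - 1585 = -1585 + F)
-1567335/(-2839611) - 545959/y(-1845) = -1567335/(-2839611) - 545959/(-1585 - 1845) = -1567335*(-1/2839611) - 545959/(-3430) = 8855/16043 - 545959*(-1/3430) = 8855/16043 + 545959/3430 = 8789192887/55027490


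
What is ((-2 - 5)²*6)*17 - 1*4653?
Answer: 345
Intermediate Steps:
((-2 - 5)²*6)*17 - 1*4653 = ((-7)²*6)*17 - 4653 = (49*6)*17 - 4653 = 294*17 - 4653 = 4998 - 4653 = 345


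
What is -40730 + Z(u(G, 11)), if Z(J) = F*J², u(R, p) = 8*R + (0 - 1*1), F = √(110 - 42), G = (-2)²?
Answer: -40730 + 1922*√17 ≈ -32805.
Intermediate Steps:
G = 4
F = 2*√17 (F = √68 = 2*√17 ≈ 8.2462)
u(R, p) = -1 + 8*R (u(R, p) = 8*R + (0 - 1) = 8*R - 1 = -1 + 8*R)
Z(J) = 2*√17*J² (Z(J) = (2*√17)*J² = 2*√17*J²)
-40730 + Z(u(G, 11)) = -40730 + 2*√17*(-1 + 8*4)² = -40730 + 2*√17*(-1 + 32)² = -40730 + 2*√17*31² = -40730 + 2*√17*961 = -40730 + 1922*√17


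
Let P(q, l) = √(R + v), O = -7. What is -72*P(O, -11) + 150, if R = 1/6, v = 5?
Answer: 150 - 12*√186 ≈ -13.658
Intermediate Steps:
R = ⅙ ≈ 0.16667
P(q, l) = √186/6 (P(q, l) = √(⅙ + 5) = √(31/6) = √186/6)
-72*P(O, -11) + 150 = -12*√186 + 150 = 150 - 12*√186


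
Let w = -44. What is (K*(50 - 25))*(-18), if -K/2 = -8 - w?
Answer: 32400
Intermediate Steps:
K = -72 (K = -2*(-8 - 1*(-44)) = -2*(-8 + 44) = -2*36 = -72)
(K*(50 - 25))*(-18) = -72*(50 - 25)*(-18) = -72*25*(-18) = -1800*(-18) = 32400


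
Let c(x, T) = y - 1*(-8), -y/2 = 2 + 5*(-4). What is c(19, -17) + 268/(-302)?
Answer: 6510/151 ≈ 43.113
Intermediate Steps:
y = 36 (y = -2*(2 + 5*(-4)) = -2*(2 - 20) = -2*(-18) = 36)
c(x, T) = 44 (c(x, T) = 36 - 1*(-8) = 36 + 8 = 44)
c(19, -17) + 268/(-302) = 44 + 268/(-302) = 44 + 268*(-1/302) = 44 - 134/151 = 6510/151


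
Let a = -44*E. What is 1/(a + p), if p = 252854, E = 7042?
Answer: -1/56994 ≈ -1.7546e-5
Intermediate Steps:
a = -309848 (a = -44*7042 = -309848)
1/(a + p) = 1/(-309848 + 252854) = 1/(-56994) = -1/56994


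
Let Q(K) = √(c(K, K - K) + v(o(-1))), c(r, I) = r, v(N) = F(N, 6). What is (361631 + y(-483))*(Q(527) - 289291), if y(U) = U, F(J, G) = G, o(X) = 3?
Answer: -104476866068 + 361148*√533 ≈ -1.0447e+11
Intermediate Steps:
v(N) = 6
Q(K) = √(6 + K) (Q(K) = √(K + 6) = √(6 + K))
(361631 + y(-483))*(Q(527) - 289291) = (361631 - 483)*(√(6 + 527) - 289291) = 361148*(√533 - 289291) = 361148*(-289291 + √533) = -104476866068 + 361148*√533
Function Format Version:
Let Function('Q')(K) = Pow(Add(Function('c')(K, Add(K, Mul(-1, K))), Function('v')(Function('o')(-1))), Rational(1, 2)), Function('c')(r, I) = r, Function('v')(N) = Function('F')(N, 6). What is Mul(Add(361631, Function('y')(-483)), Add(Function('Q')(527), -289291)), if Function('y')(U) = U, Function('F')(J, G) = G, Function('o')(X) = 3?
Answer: Add(-104476866068, Mul(361148, Pow(533, Rational(1, 2)))) ≈ -1.0447e+11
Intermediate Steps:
Function('v')(N) = 6
Function('Q')(K) = Pow(Add(6, K), Rational(1, 2)) (Function('Q')(K) = Pow(Add(K, 6), Rational(1, 2)) = Pow(Add(6, K), Rational(1, 2)))
Mul(Add(361631, Function('y')(-483)), Add(Function('Q')(527), -289291)) = Mul(Add(361631, -483), Add(Pow(Add(6, 527), Rational(1, 2)), -289291)) = Mul(361148, Add(Pow(533, Rational(1, 2)), -289291)) = Mul(361148, Add(-289291, Pow(533, Rational(1, 2)))) = Add(-104476866068, Mul(361148, Pow(533, Rational(1, 2))))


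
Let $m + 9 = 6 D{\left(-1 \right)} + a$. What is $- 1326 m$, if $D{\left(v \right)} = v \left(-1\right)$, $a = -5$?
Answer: $10608$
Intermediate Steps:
$D{\left(v \right)} = - v$
$m = -8$ ($m = -9 - \left(5 - 6 \left(\left(-1\right) \left(-1\right)\right)\right) = -9 + \left(6 \cdot 1 - 5\right) = -9 + \left(6 - 5\right) = -9 + 1 = -8$)
$- 1326 m = \left(-1326\right) \left(-8\right) = 10608$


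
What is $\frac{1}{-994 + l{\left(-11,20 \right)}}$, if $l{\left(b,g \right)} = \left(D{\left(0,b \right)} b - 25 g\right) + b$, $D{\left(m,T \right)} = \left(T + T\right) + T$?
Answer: $- \frac{1}{1142} \approx -0.00087566$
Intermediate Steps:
$D{\left(m,T \right)} = 3 T$ ($D{\left(m,T \right)} = 2 T + T = 3 T$)
$l{\left(b,g \right)} = b - 25 g + 3 b^{2}$ ($l{\left(b,g \right)} = \left(3 b b - 25 g\right) + b = \left(3 b^{2} - 25 g\right) + b = \left(- 25 g + 3 b^{2}\right) + b = b - 25 g + 3 b^{2}$)
$\frac{1}{-994 + l{\left(-11,20 \right)}} = \frac{1}{-994 - \left(511 - 363\right)} = \frac{1}{-994 - 148} = \frac{1}{-1142} = - \frac{1}{1142}$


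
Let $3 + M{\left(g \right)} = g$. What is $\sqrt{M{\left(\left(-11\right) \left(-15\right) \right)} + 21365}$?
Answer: $\sqrt{21527} \approx 146.72$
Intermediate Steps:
$M{\left(g \right)} = -3 + g$
$\sqrt{M{\left(\left(-11\right) \left(-15\right) \right)} + 21365} = \sqrt{\left(-3 - -165\right) + 21365} = \sqrt{\left(-3 + 165\right) + 21365} = \sqrt{162 + 21365} = \sqrt{21527}$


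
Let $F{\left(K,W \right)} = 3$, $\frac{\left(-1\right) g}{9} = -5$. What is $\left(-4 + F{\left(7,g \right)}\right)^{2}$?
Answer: $1$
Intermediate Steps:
$g = 45$ ($g = \left(-9\right) \left(-5\right) = 45$)
$\left(-4 + F{\left(7,g \right)}\right)^{2} = \left(-4 + 3\right)^{2} = \left(-1\right)^{2} = 1$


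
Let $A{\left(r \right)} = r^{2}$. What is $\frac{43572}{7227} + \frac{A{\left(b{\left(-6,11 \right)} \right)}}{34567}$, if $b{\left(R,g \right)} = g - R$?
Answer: $\frac{502747309}{83271903} \approx 6.0374$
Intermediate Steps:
$\frac{43572}{7227} + \frac{A{\left(b{\left(-6,11 \right)} \right)}}{34567} = \frac{43572}{7227} + \frac{\left(11 - -6\right)^{2}}{34567} = 43572 \cdot \frac{1}{7227} + \left(11 + 6\right)^{2} \cdot \frac{1}{34567} = \frac{14524}{2409} + 17^{2} \cdot \frac{1}{34567} = \frac{14524}{2409} + 289 \cdot \frac{1}{34567} = \frac{14524}{2409} + \frac{289}{34567} = \frac{502747309}{83271903}$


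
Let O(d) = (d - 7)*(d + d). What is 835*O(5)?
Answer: -16700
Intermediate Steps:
O(d) = 2*d*(-7 + d) (O(d) = (-7 + d)*(2*d) = 2*d*(-7 + d))
835*O(5) = 835*(2*5*(-7 + 5)) = 835*(2*5*(-2)) = 835*(-20) = -16700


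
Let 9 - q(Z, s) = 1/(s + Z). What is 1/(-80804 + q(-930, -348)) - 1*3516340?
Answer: -363083234688338/103256009 ≈ -3.5163e+6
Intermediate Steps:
q(Z, s) = 9 - 1/(Z + s) (q(Z, s) = 9 - 1/(s + Z) = 9 - 1/(Z + s))
1/(-80804 + q(-930, -348)) - 1*3516340 = 1/(-80804 + (-1 + 9*(-930) + 9*(-348))/(-930 - 348)) - 1*3516340 = 1/(-80804 + (-1 - 8370 - 3132)/(-1278)) - 3516340 = 1/(-80804 - 1/1278*(-11503)) - 3516340 = 1/(-80804 + 11503/1278) - 3516340 = 1/(-103256009/1278) - 3516340 = -1278/103256009 - 3516340 = -363083234688338/103256009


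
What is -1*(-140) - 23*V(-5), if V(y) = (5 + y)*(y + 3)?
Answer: 140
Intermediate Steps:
V(y) = (3 + y)*(5 + y) (V(y) = (5 + y)*(3 + y) = (3 + y)*(5 + y))
-1*(-140) - 23*V(-5) = -1*(-140) - 23*(15 + (-5)² + 8*(-5)) = 140 - 23*(15 + 25 - 40) = 140 - 23*0 = 140 + 0 = 140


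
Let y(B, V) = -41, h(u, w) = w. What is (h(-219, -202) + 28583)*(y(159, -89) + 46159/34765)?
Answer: -39143245486/34765 ≈ -1.1259e+6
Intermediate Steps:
(h(-219, -202) + 28583)*(y(159, -89) + 46159/34765) = (-202 + 28583)*(-41 + 46159/34765) = 28381*(-41 + 46159*(1/34765)) = 28381*(-41 + 46159/34765) = 28381*(-1379206/34765) = -39143245486/34765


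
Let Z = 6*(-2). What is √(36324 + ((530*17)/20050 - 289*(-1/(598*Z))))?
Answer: √1879888888648669470/7193940 ≈ 190.59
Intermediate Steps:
Z = -12
√(36324 + ((530*17)/20050 - 289*(-1/(598*Z)))) = √(36324 + ((530*17)/20050 - 289/(-26*(-12)*23))) = √(36324 + (9010*(1/20050) - 289/(312*23))) = √(36324 + (901/2005 - 289/7176)) = √(36324 + 5886131/14387880) = √(522631239251/14387880) = √1879888888648669470/7193940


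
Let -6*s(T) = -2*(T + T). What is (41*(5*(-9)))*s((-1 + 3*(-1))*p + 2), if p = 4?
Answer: 17220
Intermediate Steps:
s(T) = 2*T/3 (s(T) = -(-1)*(T + T)/3 = -(-1)*2*T/3 = -(-2)*T/3 = 2*T/3)
(41*(5*(-9)))*s((-1 + 3*(-1))*p + 2) = (41*(5*(-9)))*(2*((-1 + 3*(-1))*4 + 2)/3) = (41*(-45))*(2*((-1 - 3)*4 + 2)/3) = -1230*(-4*4 + 2) = -1230*(-16 + 2) = -1230*(-14) = -1845*(-28/3) = 17220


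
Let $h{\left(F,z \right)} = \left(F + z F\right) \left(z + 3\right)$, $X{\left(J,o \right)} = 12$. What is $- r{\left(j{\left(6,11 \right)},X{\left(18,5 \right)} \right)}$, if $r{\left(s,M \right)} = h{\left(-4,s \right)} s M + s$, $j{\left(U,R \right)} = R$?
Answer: $88693$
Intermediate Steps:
$h{\left(F,z \right)} = \left(3 + z\right) \left(F + F z\right)$ ($h{\left(F,z \right)} = \left(F + F z\right) \left(3 + z\right) = \left(3 + z\right) \left(F + F z\right)$)
$r{\left(s,M \right)} = s + M s \left(-12 - 16 s - 4 s^{2}\right)$ ($r{\left(s,M \right)} = - 4 \left(3 + s^{2} + 4 s\right) s M + s = \left(-12 - 16 s - 4 s^{2}\right) s M + s = s \left(-12 - 16 s - 4 s^{2}\right) M + s = M s \left(-12 - 16 s - 4 s^{2}\right) + s = s + M s \left(-12 - 16 s - 4 s^{2}\right)$)
$- r{\left(j{\left(6,11 \right)},X{\left(18,5 \right)} \right)} = - 11 \left(1 - 48 \left(3 + 11^{2} + 4 \cdot 11\right)\right) = - 11 \left(1 - 48 \left(3 + 121 + 44\right)\right) = - 11 \left(1 - 48 \cdot 168\right) = - 11 \left(1 - 8064\right) = - 11 \left(-8063\right) = \left(-1\right) \left(-88693\right) = 88693$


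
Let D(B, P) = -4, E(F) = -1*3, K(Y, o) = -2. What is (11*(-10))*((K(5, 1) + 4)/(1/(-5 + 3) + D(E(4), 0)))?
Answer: 440/9 ≈ 48.889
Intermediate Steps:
E(F) = -3
(11*(-10))*((K(5, 1) + 4)/(1/(-5 + 3) + D(E(4), 0))) = (11*(-10))*((-2 + 4)/(1/(-5 + 3) - 4)) = -220/(1/(-2) - 4) = -220/(-1/2 - 4) = -220/(-9/2) = -220*(-2)/9 = -110*(-4/9) = 440/9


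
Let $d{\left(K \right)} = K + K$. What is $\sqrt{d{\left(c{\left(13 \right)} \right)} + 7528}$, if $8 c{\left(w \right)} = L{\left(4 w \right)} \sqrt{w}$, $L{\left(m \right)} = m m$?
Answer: $2 \sqrt{1882 + 169 \sqrt{13}} \approx 99.827$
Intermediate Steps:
$L{\left(m \right)} = m^{2}$
$c{\left(w \right)} = 2 w^{\frac{5}{2}}$ ($c{\left(w \right)} = \frac{\left(4 w\right)^{2} \sqrt{w}}{8} = \frac{16 w^{2} \sqrt{w}}{8} = \frac{16 w^{\frac{5}{2}}}{8} = 2 w^{\frac{5}{2}}$)
$d{\left(K \right)} = 2 K$
$\sqrt{d{\left(c{\left(13 \right)} \right)} + 7528} = \sqrt{2 \cdot 2 \cdot 13^{\frac{5}{2}} + 7528} = \sqrt{2 \cdot 2 \cdot 169 \sqrt{13} + 7528} = \sqrt{2 \cdot 338 \sqrt{13} + 7528} = \sqrt{676 \sqrt{13} + 7528} = \sqrt{7528 + 676 \sqrt{13}}$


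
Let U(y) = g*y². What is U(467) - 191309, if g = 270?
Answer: 58692721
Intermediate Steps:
U(y) = 270*y²
U(467) - 191309 = 270*467² - 191309 = 270*218089 - 191309 = 58884030 - 191309 = 58692721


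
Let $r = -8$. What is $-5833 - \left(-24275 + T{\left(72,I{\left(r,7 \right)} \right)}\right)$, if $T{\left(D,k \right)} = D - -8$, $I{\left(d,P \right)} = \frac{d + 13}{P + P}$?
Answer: $18362$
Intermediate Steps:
$I{\left(d,P \right)} = \frac{13 + d}{2 P}$
$T{\left(D,k \right)} = 8 + D$ ($T{\left(D,k \right)} = D + 8 = 8 + D$)
$-5833 - \left(-24275 + T{\left(72,I{\left(r,7 \right)} \right)}\right) = -5833 - \left(-24275 + \left(8 + 72\right)\right) = -5833 - \left(-24275 + 80\right) = -5833 - -24195 = -5833 + 24195 = 18362$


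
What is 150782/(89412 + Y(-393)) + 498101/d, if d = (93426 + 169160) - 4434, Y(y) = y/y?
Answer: 83461379577/23082144776 ≈ 3.6158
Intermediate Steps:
Y(y) = 1
d = 258152 (d = 262586 - 4434 = 258152)
150782/(89412 + Y(-393)) + 498101/d = 150782/(89412 + 1) + 498101/258152 = 150782/89413 + 498101*(1/258152) = 150782*(1/89413) + 498101/258152 = 150782/89413 + 498101/258152 = 83461379577/23082144776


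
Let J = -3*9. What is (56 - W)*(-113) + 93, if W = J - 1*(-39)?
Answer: -4879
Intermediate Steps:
J = -27
W = 12 (W = -27 - 1*(-39) = -27 + 39 = 12)
(56 - W)*(-113) + 93 = (56 - 1*12)*(-113) + 93 = (56 - 12)*(-113) + 93 = 44*(-113) + 93 = -4972 + 93 = -4879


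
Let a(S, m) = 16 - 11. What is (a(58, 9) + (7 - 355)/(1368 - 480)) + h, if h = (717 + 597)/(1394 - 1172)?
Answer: 779/74 ≈ 10.527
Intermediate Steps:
a(S, m) = 5
h = 219/37 (h = 1314/222 = 1314*(1/222) = 219/37 ≈ 5.9189)
(a(58, 9) + (7 - 355)/(1368 - 480)) + h = (5 + (7 - 355)/(1368 - 480)) + 219/37 = (5 - 348/888) + 219/37 = (5 - 348*1/888) + 219/37 = (5 - 29/74) + 219/37 = 341/74 + 219/37 = 779/74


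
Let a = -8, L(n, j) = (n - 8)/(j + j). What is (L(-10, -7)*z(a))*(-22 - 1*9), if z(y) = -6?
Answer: 1674/7 ≈ 239.14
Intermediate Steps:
L(n, j) = (-8 + n)/(2*j) (L(n, j) = (-8 + n)/((2*j)) = (-8 + n)*(1/(2*j)) = (-8 + n)/(2*j))
(L(-10, -7)*z(a))*(-22 - 1*9) = (((½)*(-8 - 10)/(-7))*(-6))*(-22 - 1*9) = (((½)*(-⅐)*(-18))*(-6))*(-22 - 9) = ((9/7)*(-6))*(-31) = -54/7*(-31) = 1674/7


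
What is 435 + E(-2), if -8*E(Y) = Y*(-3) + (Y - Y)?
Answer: 1737/4 ≈ 434.25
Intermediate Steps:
E(Y) = 3*Y/8 (E(Y) = -(Y*(-3) + (Y - Y))/8 = -(-3*Y + 0)/8 = -(-3)*Y/8 = 3*Y/8)
435 + E(-2) = 435 + (3/8)*(-2) = 435 - 3/4 = 1737/4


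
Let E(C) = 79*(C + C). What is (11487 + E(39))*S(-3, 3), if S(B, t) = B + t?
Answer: 0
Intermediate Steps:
E(C) = 158*C (E(C) = 79*(2*C) = 158*C)
(11487 + E(39))*S(-3, 3) = (11487 + 158*39)*(-3 + 3) = (11487 + 6162)*0 = 17649*0 = 0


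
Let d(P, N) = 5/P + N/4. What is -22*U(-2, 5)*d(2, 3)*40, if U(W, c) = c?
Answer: -14300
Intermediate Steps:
d(P, N) = 5/P + N/4 (d(P, N) = 5/P + N*(¼) = 5/P + N/4)
-22*U(-2, 5)*d(2, 3)*40 = -110*(5/2 + (¼)*3)*40 = -110*(5*(½) + ¾)*40 = -110*(5/2 + ¾)*40 = -110*13/4*40 = -22*65/4*40 = -715/2*40 = -14300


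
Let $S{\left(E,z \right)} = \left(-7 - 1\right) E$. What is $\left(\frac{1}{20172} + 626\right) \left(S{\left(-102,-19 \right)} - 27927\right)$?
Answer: $- \frac{114116280901}{6724} \approx -1.6971 \cdot 10^{7}$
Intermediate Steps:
$S{\left(E,z \right)} = - 8 E$
$\left(\frac{1}{20172} + 626\right) \left(S{\left(-102,-19 \right)} - 27927\right) = \left(\frac{1}{20172} + 626\right) \left(\left(-8\right) \left(-102\right) - 27927\right) = \left(\frac{1}{20172} + 626\right) \left(816 - 27927\right) = \frac{12627673}{20172} \left(-27111\right) = - \frac{114116280901}{6724}$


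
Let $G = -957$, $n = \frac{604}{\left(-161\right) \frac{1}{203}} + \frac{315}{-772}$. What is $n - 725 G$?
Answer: $\frac{12306027103}{17756} \approx 6.9306 \cdot 10^{5}$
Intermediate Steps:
$n = - \frac{13529597}{17756}$ ($n = \frac{604}{\left(-161\right) \frac{1}{203}} + 315 \left(- \frac{1}{772}\right) = \frac{604}{- \frac{23}{29}} - \frac{315}{772} = 604 \left(- \frac{29}{23}\right) - \frac{315}{772} = - \frac{17516}{23} - \frac{315}{772} = - \frac{13529597}{17756} \approx -761.97$)
$n - 725 G = - \frac{13529597}{17756} - -693825 = - \frac{13529597}{17756} + 693825 = \frac{12306027103}{17756}$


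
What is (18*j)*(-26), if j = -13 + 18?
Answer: -2340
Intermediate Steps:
j = 5
(18*j)*(-26) = (18*5)*(-26) = 90*(-26) = -2340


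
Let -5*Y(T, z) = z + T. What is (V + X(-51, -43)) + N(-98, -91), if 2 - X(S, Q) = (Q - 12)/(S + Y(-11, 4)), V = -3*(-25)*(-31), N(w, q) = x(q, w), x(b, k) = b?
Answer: -598947/248 ≈ -2415.1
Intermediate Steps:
Y(T, z) = -T/5 - z/5 (Y(T, z) = -(z + T)/5 = -(T + z)/5 = -T/5 - z/5)
N(w, q) = q
V = -2325 (V = 75*(-31) = -2325)
X(S, Q) = 2 - (-12 + Q)/(7/5 + S) (X(S, Q) = 2 - (Q - 12)/(S + (-⅕*(-11) - ⅕*4)) = 2 - (-12 + Q)/(S + (11/5 - ⅘)) = 2 - (-12 + Q)/(S + 7/5) = 2 - (-12 + Q)/(7/5 + S))
(V + X(-51, -43)) + N(-98, -91) = (-2325 + (74 - 5*(-43) + 10*(-51))/(7 + 5*(-51))) - 91 = (-2325 + (74 + 215 - 510)/(7 - 255)) - 91 = (-2325 - 221/(-248)) - 91 = (-2325 - 1/248*(-221)) - 91 = (-2325 + 221/248) - 91 = -576379/248 - 91 = -598947/248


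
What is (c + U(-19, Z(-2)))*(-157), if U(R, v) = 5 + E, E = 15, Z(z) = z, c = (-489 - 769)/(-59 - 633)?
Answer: -1185193/346 ≈ -3425.4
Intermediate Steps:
c = 629/346 (c = -1258/(-692) = -1258*(-1/692) = 629/346 ≈ 1.8179)
U(R, v) = 20 (U(R, v) = 5 + 15 = 20)
(c + U(-19, Z(-2)))*(-157) = (629/346 + 20)*(-157) = (7549/346)*(-157) = -1185193/346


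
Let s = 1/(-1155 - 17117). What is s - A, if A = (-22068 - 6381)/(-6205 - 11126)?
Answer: -1589717/968416 ≈ -1.6416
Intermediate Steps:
s = -1/18272 (s = 1/(-18272) = -1/18272 ≈ -5.4729e-5)
A = 87/53 (A = -28449/(-17331) = -28449*(-1/17331) = 87/53 ≈ 1.6415)
s - A = -1/18272 - 1*87/53 = -1/18272 - 87/53 = -1589717/968416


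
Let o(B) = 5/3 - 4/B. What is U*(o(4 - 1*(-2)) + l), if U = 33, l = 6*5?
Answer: 1023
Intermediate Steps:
o(B) = 5/3 - 4/B (o(B) = 5*(⅓) - 4/B = 5/3 - 4/B)
l = 30
U*(o(4 - 1*(-2)) + l) = 33*((5/3 - 4/(4 - 1*(-2))) + 30) = 33*((5/3 - 4/(4 + 2)) + 30) = 33*((5/3 - 4/6) + 30) = 33*((5/3 - 4*⅙) + 30) = 33*((5/3 - ⅔) + 30) = 33*(1 + 30) = 33*31 = 1023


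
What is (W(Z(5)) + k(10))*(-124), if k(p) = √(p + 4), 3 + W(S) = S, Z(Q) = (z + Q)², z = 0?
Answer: -2728 - 124*√14 ≈ -3192.0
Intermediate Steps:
Z(Q) = Q² (Z(Q) = (0 + Q)² = Q²)
W(S) = -3 + S
k(p) = √(4 + p)
(W(Z(5)) + k(10))*(-124) = ((-3 + 5²) + √(4 + 10))*(-124) = ((-3 + 25) + √14)*(-124) = (22 + √14)*(-124) = -2728 - 124*√14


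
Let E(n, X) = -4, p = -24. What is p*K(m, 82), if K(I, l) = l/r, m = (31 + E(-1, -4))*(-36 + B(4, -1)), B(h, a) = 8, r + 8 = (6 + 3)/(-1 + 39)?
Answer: 74784/295 ≈ 253.51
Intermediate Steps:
r = -295/38 (r = -8 + (6 + 3)/(-1 + 39) = -8 + 9/38 = -295/38 ≈ -7.7632)
m = -756 (m = (31 - 4)*(-36 + 8) = 27*(-28) = -756)
K(I, l) = -38*l/295 (K(I, l) = l/(-295/38) = l*(-38/295) = -38*l/295)
p*K(m, 82) = -(-912)*82/295 = -24*(-3116/295) = 74784/295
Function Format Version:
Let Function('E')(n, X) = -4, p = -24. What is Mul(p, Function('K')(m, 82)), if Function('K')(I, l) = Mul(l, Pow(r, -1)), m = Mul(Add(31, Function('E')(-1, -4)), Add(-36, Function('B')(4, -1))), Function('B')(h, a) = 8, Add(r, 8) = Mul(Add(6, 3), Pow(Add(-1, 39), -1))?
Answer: Rational(74784, 295) ≈ 253.51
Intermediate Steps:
r = Rational(-295, 38) (r = Add(-8, Mul(Add(6, 3), Pow(Add(-1, 39), -1))) = Add(-8, Mul(9, Pow(38, -1))) = Add(-8, Mul(9, Rational(1, 38))) = Add(-8, Rational(9, 38)) = Rational(-295, 38) ≈ -7.7632)
m = -756 (m = Mul(Add(31, -4), Add(-36, 8)) = Mul(27, -28) = -756)
Function('K')(I, l) = Mul(Rational(-38, 295), l) (Function('K')(I, l) = Mul(l, Pow(Rational(-295, 38), -1)) = Mul(l, Rational(-38, 295)) = Mul(Rational(-38, 295), l))
Mul(p, Function('K')(m, 82)) = Mul(-24, Mul(Rational(-38, 295), 82)) = Mul(-24, Rational(-3116, 295)) = Rational(74784, 295)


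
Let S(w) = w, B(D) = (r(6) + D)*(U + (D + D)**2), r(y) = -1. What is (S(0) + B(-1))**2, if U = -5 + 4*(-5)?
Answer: 1764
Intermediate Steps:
U = -25 (U = -5 - 20 = -25)
B(D) = (-1 + D)*(-25 + 4*D**2) (B(D) = (-1 + D)*(-25 + (D + D)**2) = (-1 + D)*(-25 + (2*D)**2) = (-1 + D)*(-25 + 4*D**2))
(S(0) + B(-1))**2 = (0 + (25 - 25*(-1) - 4*(-1)**2 + 4*(-1)**3))**2 = (0 + (25 + 25 - 4*1 + 4*(-1)))**2 = (0 + (25 + 25 - 4 - 4))**2 = (0 + 42)**2 = 42**2 = 1764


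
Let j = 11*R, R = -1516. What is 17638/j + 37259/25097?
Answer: 89335099/209258786 ≈ 0.42691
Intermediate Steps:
j = -16676 (j = 11*(-1516) = -16676)
17638/j + 37259/25097 = 17638/(-16676) + 37259/25097 = 17638*(-1/16676) + 37259*(1/25097) = -8819/8338 + 37259/25097 = 89335099/209258786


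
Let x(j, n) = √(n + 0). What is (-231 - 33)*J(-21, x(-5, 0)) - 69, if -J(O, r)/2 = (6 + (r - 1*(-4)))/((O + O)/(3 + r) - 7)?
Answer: -2243/7 ≈ -320.43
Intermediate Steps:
x(j, n) = √n
J(O, r) = -2*(10 + r)/(-7 + 2*O/(3 + r)) (J(O, r) = -2*(6 + (r - 1*(-4)))/((O + O)/(3 + r) - 7) = -2*(6 + (r + 4))/((2*O)/(3 + r) - 7) = -2*(6 + (4 + r))/(2*O/(3 + r) - 7) = -2*(10 + r)/(-7 + 2*O/(3 + r)))
(-231 - 33)*J(-21, x(-5, 0)) - 69 = (-231 - 33)*(2*(30 + (√0)² + 13*√0)/(21 - 2*(-21) + 7*√0)) - 69 = -528*(30 + 0² + 13*0)/(21 + 42 + 7*0) - 69 = -528*(30 + 0 + 0)/(21 + 42 + 0) - 69 = -528*30/63 - 69 = -264*20/21 - 69 = -1760/7 - 69 = -2243/7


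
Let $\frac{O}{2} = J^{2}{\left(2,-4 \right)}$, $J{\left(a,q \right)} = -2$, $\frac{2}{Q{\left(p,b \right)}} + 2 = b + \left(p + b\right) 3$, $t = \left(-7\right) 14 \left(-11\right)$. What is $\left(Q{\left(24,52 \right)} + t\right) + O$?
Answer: $\frac{150955}{139} \approx 1086.0$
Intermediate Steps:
$t = 1078$ ($t = \left(-98\right) \left(-11\right) = 1078$)
$Q{\left(p,b \right)} = \frac{2}{-2 + 3 p + 4 b}$ ($Q{\left(p,b \right)} = \frac{2}{-2 + \left(b + \left(p + b\right) 3\right)} = \frac{2}{-2 + \left(b + \left(b + p\right) 3\right)} = \frac{2}{-2 + \left(b + \left(3 b + 3 p\right)\right)} = \frac{2}{-2 + \left(3 p + 4 b\right)} = \frac{2}{-2 + 3 p + 4 b}$)
$O = 8$ ($O = 2 \left(-2\right)^{2} = 2 \cdot 4 = 8$)
$\left(Q{\left(24,52 \right)} + t\right) + O = \left(\frac{2}{-2 + 3 \cdot 24 + 4 \cdot 52} + 1078\right) + 8 = \left(\frac{2}{-2 + 72 + 208} + 1078\right) + 8 = \left(\frac{2}{278} + 1078\right) + 8 = \left(2 \cdot \frac{1}{278} + 1078\right) + 8 = \left(\frac{1}{139} + 1078\right) + 8 = \frac{149843}{139} + 8 = \frac{150955}{139}$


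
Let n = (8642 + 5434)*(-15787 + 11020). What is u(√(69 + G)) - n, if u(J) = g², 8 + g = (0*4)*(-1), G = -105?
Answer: 67100356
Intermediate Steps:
g = -8 (g = -8 + (0*4)*(-1) = -8 + 0*(-1) = -8 + 0 = -8)
u(J) = 64 (u(J) = (-8)² = 64)
n = -67100292 (n = 14076*(-4767) = -67100292)
u(√(69 + G)) - n = 64 - 1*(-67100292) = 64 + 67100292 = 67100356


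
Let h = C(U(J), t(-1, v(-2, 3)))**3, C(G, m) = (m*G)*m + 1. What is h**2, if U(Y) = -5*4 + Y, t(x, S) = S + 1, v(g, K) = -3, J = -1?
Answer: 326940373369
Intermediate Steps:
t(x, S) = 1 + S
U(Y) = -20 + Y
C(G, m) = 1 + G*m**2 (C(G, m) = (G*m)*m + 1 = G*m**2 + 1 = 1 + G*m**2)
h = -571787 (h = (1 + (-20 - 1)*(1 - 3)**2)**3 = (1 - 21*(-2)**2)**3 = (1 - 21*4)**3 = (1 - 84)**3 = (-83)**3 = -571787)
h**2 = (-571787)**2 = 326940373369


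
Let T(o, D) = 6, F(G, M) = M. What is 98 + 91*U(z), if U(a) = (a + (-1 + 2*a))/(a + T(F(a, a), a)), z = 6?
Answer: 2723/12 ≈ 226.92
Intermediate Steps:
U(a) = (-1 + 3*a)/(6 + a) (U(a) = (a + (-1 + 2*a))/(a + 6) = (-1 + 3*a)/(6 + a))
98 + 91*U(z) = 98 + 91*((-1 + 3*6)/(6 + 6)) = 98 + 91*((-1 + 18)/12) = 98 + 91*((1/12)*17) = 98 + 91*(17/12) = 98 + 1547/12 = 2723/12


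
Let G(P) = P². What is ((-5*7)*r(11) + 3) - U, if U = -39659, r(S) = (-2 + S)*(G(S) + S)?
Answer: -1918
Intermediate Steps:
r(S) = (-2 + S)*(S + S²) (r(S) = (-2 + S)*(S² + S) = (-2 + S)*(S + S²))
((-5*7)*r(11) + 3) - U = ((-5*7)*(11*(-2 + 11² - 1*11)) + 3) - 1*(-39659) = (-385*(-2 + 121 - 11) + 3) + 39659 = (-385*108 + 3) + 39659 = (-35*1188 + 3) + 39659 = (-41580 + 3) + 39659 = -41577 + 39659 = -1918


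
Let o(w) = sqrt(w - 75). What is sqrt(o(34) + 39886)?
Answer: sqrt(39886 + I*sqrt(41)) ≈ 199.71 + 0.016*I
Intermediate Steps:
o(w) = sqrt(-75 + w)
sqrt(o(34) + 39886) = sqrt(sqrt(-75 + 34) + 39886) = sqrt(sqrt(-41) + 39886) = sqrt(I*sqrt(41) + 39886) = sqrt(39886 + I*sqrt(41))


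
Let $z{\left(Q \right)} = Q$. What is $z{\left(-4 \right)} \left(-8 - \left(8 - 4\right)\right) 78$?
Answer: $3744$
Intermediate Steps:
$z{\left(-4 \right)} \left(-8 - \left(8 - 4\right)\right) 78 = - 4 \left(-8 - \left(8 - 4\right)\right) 78 = - 4 \left(-8 - 4\right) 78 = \left(-4\right) \left(-12\right) 78 = 48 \cdot 78 = 3744$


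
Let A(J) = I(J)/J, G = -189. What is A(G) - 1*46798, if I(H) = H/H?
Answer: -8844823/189 ≈ -46798.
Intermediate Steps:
I(H) = 1
A(J) = 1/J
A(G) - 1*46798 = 1/(-189) - 1*46798 = -1/189 - 46798 = -8844823/189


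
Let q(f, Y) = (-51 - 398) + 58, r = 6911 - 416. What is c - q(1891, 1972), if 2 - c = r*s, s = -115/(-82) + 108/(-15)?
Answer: 3119949/82 ≈ 38048.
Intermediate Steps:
r = 6495
s = -2377/410 (s = -115*(-1/82) + 108*(-1/15) = 115/82 - 36/5 = -2377/410 ≈ -5.7976)
c = 3087887/82 (c = 2 - 6495*(-2377)/410 = 2 - 1*(-3087723/82) = 2 + 3087723/82 = 3087887/82 ≈ 37657.)
q(f, Y) = -391 (q(f, Y) = -449 + 58 = -391)
c - q(1891, 1972) = 3087887/82 - 1*(-391) = 3087887/82 + 391 = 3119949/82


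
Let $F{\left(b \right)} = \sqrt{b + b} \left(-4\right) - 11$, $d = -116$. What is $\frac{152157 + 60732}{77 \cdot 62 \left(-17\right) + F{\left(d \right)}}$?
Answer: $- \frac{17279987241}{6588410273} + \frac{1703112 i \sqrt{58}}{6588410273} \approx -2.6228 + 0.0019687 i$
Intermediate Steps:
$F{\left(b \right)} = -11 - 4 \sqrt{2} \sqrt{b}$ ($F{\left(b \right)} = \sqrt{2 b} \left(-4\right) - 11 = \sqrt{2} \sqrt{b} \left(-4\right) - 11 = - 4 \sqrt{2} \sqrt{b} - 11 = -11 - 4 \sqrt{2} \sqrt{b}$)
$\frac{152157 + 60732}{77 \cdot 62 \left(-17\right) + F{\left(d \right)}} = \frac{152157 + 60732}{77 \cdot 62 \left(-17\right) - \left(11 + 4 \sqrt{2} \sqrt{-116}\right)} = \frac{212889}{4774 \left(-17\right) - \left(11 + 4 \sqrt{2} \cdot 2 i \sqrt{29}\right)} = \frac{212889}{-81158 - \left(11 + 8 i \sqrt{58}\right)} = \frac{212889}{-81169 - 8 i \sqrt{58}}$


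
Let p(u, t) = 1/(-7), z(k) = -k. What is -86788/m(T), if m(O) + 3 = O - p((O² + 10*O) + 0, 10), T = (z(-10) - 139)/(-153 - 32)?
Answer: 112390460/2797 ≈ 40183.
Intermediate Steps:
T = 129/185 (T = (-1*(-10) - 139)/(-153 - 32) = (10 - 139)/(-185) = -129*(-1/185) = 129/185 ≈ 0.69730)
p(u, t) = -⅐
m(O) = -20/7 + O (m(O) = -3 + (O - 1*(-⅐)) = -3 + (O + ⅐) = -3 + (⅐ + O) = -20/7 + O)
-86788/m(T) = -86788/(-20/7 + 129/185) = -86788/(-2797/1295) = -86788*(-1295/2797) = 112390460/2797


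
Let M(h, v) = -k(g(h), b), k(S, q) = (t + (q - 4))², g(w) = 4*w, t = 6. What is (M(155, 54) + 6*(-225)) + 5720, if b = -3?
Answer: 4369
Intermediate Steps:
k(S, q) = (2 + q)² (k(S, q) = (6 + (q - 4))² = (6 + (-4 + q))² = (2 + q)²)
M(h, v) = -1 (M(h, v) = -(2 - 3)² = -1*(-1)² = -1*1 = -1)
(M(155, 54) + 6*(-225)) + 5720 = (-1 + 6*(-225)) + 5720 = (-1 - 1350) + 5720 = -1351 + 5720 = 4369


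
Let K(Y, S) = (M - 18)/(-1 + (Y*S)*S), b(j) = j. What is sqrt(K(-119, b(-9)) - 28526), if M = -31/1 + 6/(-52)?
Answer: I*sqrt(112000917761395)/62660 ≈ 168.9*I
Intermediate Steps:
M = -809/26 (M = -31*1 + 6*(-1/52) = -31 - 3/26 = -809/26 ≈ -31.115)
K(Y, S) = -1277/(26*(-1 + Y*S**2)) (K(Y, S) = (-809/26 - 18)/(-1 + (Y*S)*S) = -1277/(26*(-1 + (S*Y)*S)) = -1277/(26*(-1 + Y*S**2)))
sqrt(K(-119, b(-9)) - 28526) = sqrt(-1277/(-26 + 26*(-119)*(-9)**2) - 28526) = sqrt(-1277/(-26 + 26*(-119)*81) - 28526) = sqrt(-1277/(-26 - 250614) - 28526) = sqrt(-1277/(-250640) - 28526) = sqrt(-1277*(-1/250640) - 28526) = sqrt(1277/250640 - 28526) = sqrt(-7149755363/250640) = I*sqrt(112000917761395)/62660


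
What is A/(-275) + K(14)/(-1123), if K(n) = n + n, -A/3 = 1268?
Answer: 4264192/308825 ≈ 13.808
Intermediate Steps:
A = -3804 (A = -3*1268 = -3804)
K(n) = 2*n
A/(-275) + K(14)/(-1123) = -3804/(-275) + (2*14)/(-1123) = -3804*(-1/275) + 28*(-1/1123) = 3804/275 - 28/1123 = 4264192/308825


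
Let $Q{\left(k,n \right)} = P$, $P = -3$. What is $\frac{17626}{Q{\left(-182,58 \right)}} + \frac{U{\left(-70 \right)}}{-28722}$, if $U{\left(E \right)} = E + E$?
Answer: $- \frac{84375592}{14361} \approx -5875.3$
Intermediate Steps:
$Q{\left(k,n \right)} = -3$
$U{\left(E \right)} = 2 E$
$\frac{17626}{Q{\left(-182,58 \right)}} + \frac{U{\left(-70 \right)}}{-28722} = \frac{17626}{-3} + \frac{2 \left(-70\right)}{-28722} = 17626 \left(- \frac{1}{3}\right) - - \frac{70}{14361} = - \frac{17626}{3} + \frac{70}{14361} = - \frac{84375592}{14361}$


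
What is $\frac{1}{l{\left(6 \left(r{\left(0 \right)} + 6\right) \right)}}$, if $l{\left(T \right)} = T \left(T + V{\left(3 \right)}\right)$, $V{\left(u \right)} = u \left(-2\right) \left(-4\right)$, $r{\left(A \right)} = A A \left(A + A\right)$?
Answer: $\frac{1}{2160} \approx 0.00046296$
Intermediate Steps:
$r{\left(A \right)} = 2 A^{3}$ ($r{\left(A \right)} = A^{2} \cdot 2 A = 2 A^{3}$)
$V{\left(u \right)} = 8 u$ ($V{\left(u \right)} = - 2 u \left(-4\right) = 8 u$)
$l{\left(T \right)} = T \left(24 + T\right)$ ($l{\left(T \right)} = T \left(T + 8 \cdot 3\right) = T \left(T + 24\right) = T \left(24 + T\right)$)
$\frac{1}{l{\left(6 \left(r{\left(0 \right)} + 6\right) \right)}} = \frac{1}{6 \left(2 \cdot 0^{3} + 6\right) \left(24 + 6 \left(2 \cdot 0^{3} + 6\right)\right)} = \frac{1}{6 \left(2 \cdot 0 + 6\right) \left(24 + 6 \left(2 \cdot 0 + 6\right)\right)} = \frac{1}{6 \left(0 + 6\right) \left(24 + 6 \left(0 + 6\right)\right)} = \frac{1}{6 \cdot 6 \left(24 + 6 \cdot 6\right)} = \frac{1}{36 \left(24 + 36\right)} = \frac{1}{36 \cdot 60} = \frac{1}{2160}$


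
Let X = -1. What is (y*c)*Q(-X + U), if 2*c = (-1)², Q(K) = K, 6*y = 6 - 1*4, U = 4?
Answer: ⅚ ≈ 0.83333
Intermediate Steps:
y = ⅓ (y = (6 - 1*4)/6 = (6 - 4)/6 = (⅙)*2 = ⅓ ≈ 0.33333)
c = ½ (c = (½)*(-1)² = (½)*1 = ½ ≈ 0.50000)
(y*c)*Q(-X + U) = ((⅓)*(½))*(-1*(-1) + 4) = (1 + 4)/6 = (⅙)*5 = ⅚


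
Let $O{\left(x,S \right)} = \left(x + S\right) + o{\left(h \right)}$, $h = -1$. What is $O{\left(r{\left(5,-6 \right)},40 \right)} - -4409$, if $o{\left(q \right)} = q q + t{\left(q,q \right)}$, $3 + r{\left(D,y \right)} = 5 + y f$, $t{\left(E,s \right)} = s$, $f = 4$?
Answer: $4427$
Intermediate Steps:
$r{\left(D,y \right)} = 2 + 4 y$ ($r{\left(D,y \right)} = -3 + \left(5 + y 4\right) = -3 + \left(5 + 4 y\right) = 2 + 4 y$)
$o{\left(q \right)} = q + q^{2}$ ($o{\left(q \right)} = q q + q = q^{2} + q = q + q^{2}$)
$O{\left(x,S \right)} = S + x$ ($O{\left(x,S \right)} = \left(x + S\right) - \left(1 - 1\right) = \left(S + x\right) - 0 = \left(S + x\right) + 0 = S + x$)
$O{\left(r{\left(5,-6 \right)},40 \right)} - -4409 = \left(40 + \left(2 + 4 \left(-6\right)\right)\right) - -4409 = \left(40 + \left(2 - 24\right)\right) + 4409 = \left(40 - 22\right) + 4409 = 18 + 4409 = 4427$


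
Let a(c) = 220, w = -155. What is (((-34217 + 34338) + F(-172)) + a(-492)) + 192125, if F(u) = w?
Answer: 192311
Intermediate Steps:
F(u) = -155
(((-34217 + 34338) + F(-172)) + a(-492)) + 192125 = (((-34217 + 34338) - 155) + 220) + 192125 = ((121 - 155) + 220) + 192125 = (-34 + 220) + 192125 = 186 + 192125 = 192311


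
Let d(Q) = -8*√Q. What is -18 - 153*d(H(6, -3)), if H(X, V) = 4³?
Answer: 9774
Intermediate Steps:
H(X, V) = 64
-18 - 153*d(H(6, -3)) = -18 - (-1224)*√64 = -18 - (-1224)*8 = -18 - 153*(-64) = -18 + 9792 = 9774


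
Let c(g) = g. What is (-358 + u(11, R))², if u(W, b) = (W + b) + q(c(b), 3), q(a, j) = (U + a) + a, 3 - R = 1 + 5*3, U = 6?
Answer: 144400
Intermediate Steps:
R = -13 (R = 3 - (1 + 5*3) = 3 - (1 + 15) = 3 - 1*16 = 3 - 16 = -13)
q(a, j) = 6 + 2*a (q(a, j) = (6 + a) + a = 6 + 2*a)
u(W, b) = 6 + W + 3*b (u(W, b) = (W + b) + (6 + 2*b) = 6 + W + 3*b)
(-358 + u(11, R))² = (-358 + (6 + 11 + 3*(-13)))² = (-358 + (6 + 11 - 39))² = (-358 - 22)² = (-380)² = 144400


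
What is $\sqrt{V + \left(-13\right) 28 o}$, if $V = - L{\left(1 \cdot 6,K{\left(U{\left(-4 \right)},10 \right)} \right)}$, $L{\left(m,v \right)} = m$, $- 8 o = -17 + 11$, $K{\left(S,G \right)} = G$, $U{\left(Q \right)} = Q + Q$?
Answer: $3 i \sqrt{31} \approx 16.703 i$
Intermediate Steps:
$U{\left(Q \right)} = 2 Q$
$o = \frac{3}{4}$ ($o = - \frac{-17 + 11}{8} = \left(- \frac{1}{8}\right) \left(-6\right) = \frac{3}{4} \approx 0.75$)
$V = -6$ ($V = - 1 \cdot 6 = \left(-1\right) 6 = -6$)
$\sqrt{V + \left(-13\right) 28 o} = \sqrt{-6 + \left(-13\right) 28 \cdot \frac{3}{4}} = \sqrt{-6 - 273} = \sqrt{-279} = 3 i \sqrt{31}$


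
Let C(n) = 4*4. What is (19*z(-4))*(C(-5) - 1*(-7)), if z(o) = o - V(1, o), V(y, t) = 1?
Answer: -2185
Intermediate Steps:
C(n) = 16
z(o) = -1 + o (z(o) = o - 1*1 = o - 1 = -1 + o)
(19*z(-4))*(C(-5) - 1*(-7)) = (19*(-1 - 4))*(16 - 1*(-7)) = (19*(-5))*(16 + 7) = -95*23 = -2185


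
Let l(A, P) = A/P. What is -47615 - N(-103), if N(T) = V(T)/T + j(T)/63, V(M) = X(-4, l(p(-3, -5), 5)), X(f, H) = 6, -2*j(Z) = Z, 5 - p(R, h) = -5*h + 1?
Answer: -617957323/12978 ≈ -47616.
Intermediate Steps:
p(R, h) = 4 + 5*h (p(R, h) = 5 - (-5*h + 1) = 5 - (1 - 5*h) = 5 + (-1 + 5*h) = 4 + 5*h)
j(Z) = -Z/2
V(M) = 6
N(T) = 6/T - T/126 (N(T) = 6/T - T/2/63 = 6/T - T/2*(1/63) = 6/T - T/126)
-47615 - N(-103) = -47615 - (6/(-103) - 1/126*(-103)) = -47615 - (6*(-1/103) + 103/126) = -47615 - (-6/103 + 103/126) = -47615 - 1*9853/12978 = -47615 - 9853/12978 = -617957323/12978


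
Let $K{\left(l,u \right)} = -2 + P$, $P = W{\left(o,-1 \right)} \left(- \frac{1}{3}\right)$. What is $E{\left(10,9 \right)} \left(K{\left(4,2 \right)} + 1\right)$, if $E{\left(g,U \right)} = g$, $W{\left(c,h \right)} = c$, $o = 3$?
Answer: $-20$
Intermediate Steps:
$P = -1$ ($P = 3 \left(- \frac{1}{3}\right) = -1$)
$K{\left(l,u \right)} = -3$ ($K{\left(l,u \right)} = -2 - 1 = -3$)
$E{\left(10,9 \right)} \left(K{\left(4,2 \right)} + 1\right) = 10 \left(-3 + 1\right) = 10 \left(-2\right) = -20$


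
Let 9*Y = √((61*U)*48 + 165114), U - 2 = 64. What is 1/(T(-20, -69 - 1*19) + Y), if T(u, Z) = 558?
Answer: 2511/1381229 - 3*√39818/2762458 ≈ 0.0016012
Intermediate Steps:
U = 66 (U = 2 + 64 = 66)
Y = √39818/3 (Y = √((61*66)*48 + 165114)/9 = √(4026*48 + 165114)/9 = √(193248 + 165114)/9 = √358362/9 = (3*√39818)/9 = √39818/3 ≈ 66.515)
1/(T(-20, -69 - 1*19) + Y) = 1/(558 + √39818/3)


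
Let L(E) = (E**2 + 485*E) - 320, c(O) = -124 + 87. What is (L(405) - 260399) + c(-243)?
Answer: 99694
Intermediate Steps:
c(O) = -37
L(E) = -320 + E**2 + 485*E
(L(405) - 260399) + c(-243) = ((-320 + 405**2 + 485*405) - 260399) - 37 = ((-320 + 164025 + 196425) - 260399) - 37 = (360130 - 260399) - 37 = 99731 - 37 = 99694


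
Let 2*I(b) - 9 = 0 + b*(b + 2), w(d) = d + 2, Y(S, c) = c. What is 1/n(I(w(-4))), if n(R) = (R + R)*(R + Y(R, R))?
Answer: 1/81 ≈ 0.012346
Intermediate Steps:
w(d) = 2 + d
I(b) = 9/2 + b*(2 + b)/2 (I(b) = 9/2 + (0 + b*(b + 2))/2 = 9/2 + (0 + b*(2 + b))/2 = 9/2 + (b*(2 + b))/2 = 9/2 + b*(2 + b)/2)
n(R) = 4*R² (n(R) = (R + R)*(R + R) = (2*R)*(2*R) = 4*R²)
1/n(I(w(-4))) = 1/(4*(9/2 + (2 - 4) + (2 - 4)²/2)²) = 1/(4*(9/2 - 2 + (½)*(-2)²)²) = 1/(4*(9/2 - 2 + (½)*4)²) = 1/(4*(9/2 - 2 + 2)²) = 1/(4*(9/2)²) = 1/(4*(81/4)) = 1/81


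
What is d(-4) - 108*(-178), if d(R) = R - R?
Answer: 19224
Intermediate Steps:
d(R) = 0
d(-4) - 108*(-178) = 0 - 108*(-178) = 0 + 19224 = 19224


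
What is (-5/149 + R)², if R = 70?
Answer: 108680625/22201 ≈ 4895.3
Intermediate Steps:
(-5/149 + R)² = (-5/149 + 70)² = (10425/149)² = 108680625/22201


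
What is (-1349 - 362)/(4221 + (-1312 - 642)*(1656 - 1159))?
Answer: 1711/966917 ≈ 0.0017695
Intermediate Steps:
(-1349 - 362)/(4221 + (-1312 - 642)*(1656 - 1159)) = -1711/(4221 - 1954*497) = -1711/(4221 - 971138) = -1711/(-966917) = -1711*(-1/966917) = 1711/966917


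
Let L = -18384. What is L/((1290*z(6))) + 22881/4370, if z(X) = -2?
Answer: 2322851/187910 ≈ 12.362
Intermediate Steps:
L/((1290*z(6))) + 22881/4370 = -18384/(1290*(-2)) + 22881/4370 = -18384/(-2580) + 22881*(1/4370) = -18384*(-1/2580) + 22881/4370 = 1532/215 + 22881/4370 = 2322851/187910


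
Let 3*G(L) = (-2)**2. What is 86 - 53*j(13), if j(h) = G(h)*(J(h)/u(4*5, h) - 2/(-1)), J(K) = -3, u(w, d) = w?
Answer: -671/15 ≈ -44.733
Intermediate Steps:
G(L) = 4/3 (G(L) = (1/3)*(-2)**2 = (1/3)*4 = 4/3)
j(h) = 37/15 (j(h) = 4*(-3/(4*5) - 2/(-1))/3 = 4*(-3/20 - 2*(-1))/3 = 4*(-3*1/20 + 2)/3 = 4*(-3/20 + 2)/3 = (4/3)*(37/20) = 37/15)
86 - 53*j(13) = 86 - 53*37/15 = 86 - 1961/15 = -671/15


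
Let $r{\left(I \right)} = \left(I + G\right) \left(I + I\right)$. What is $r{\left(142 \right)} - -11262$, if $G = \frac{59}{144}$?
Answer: $\frac{1861429}{36} \approx 51706.0$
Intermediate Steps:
$G = \frac{59}{144}$ ($G = 59 \cdot \frac{1}{144} = \frac{59}{144} \approx 0.40972$)
$r{\left(I \right)} = 2 I \left(\frac{59}{144} + I\right)$ ($r{\left(I \right)} = \left(I + \frac{59}{144}\right) \left(I + I\right) = \left(\frac{59}{144} + I\right) 2 I = 2 I \left(\frac{59}{144} + I\right)$)
$r{\left(142 \right)} - -11262 = \frac{1}{72} \cdot 142 \left(59 + 144 \cdot 142\right) - -11262 = \frac{1}{72} \cdot 142 \left(59 + 20448\right) + 11262 = \frac{1}{72} \cdot 142 \cdot 20507 + 11262 = \frac{1455997}{36} + 11262 = \frac{1861429}{36}$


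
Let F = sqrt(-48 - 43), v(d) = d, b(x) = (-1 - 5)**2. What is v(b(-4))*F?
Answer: 36*I*sqrt(91) ≈ 343.42*I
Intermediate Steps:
b(x) = 36 (b(x) = (-6)**2 = 36)
F = I*sqrt(91) (F = sqrt(-91) = I*sqrt(91) ≈ 9.5394*I)
v(b(-4))*F = 36*(I*sqrt(91)) = 36*I*sqrt(91)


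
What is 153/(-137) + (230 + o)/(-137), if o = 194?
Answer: -577/137 ≈ -4.2117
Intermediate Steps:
153/(-137) + (230 + o)/(-137) = 153/(-137) + (230 + 194)/(-137) = 153*(-1/137) + 424*(-1/137) = -153/137 - 424/137 = -577/137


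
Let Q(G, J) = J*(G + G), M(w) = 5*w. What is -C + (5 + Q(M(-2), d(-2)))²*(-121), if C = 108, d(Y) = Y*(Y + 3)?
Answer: -245133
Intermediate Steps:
d(Y) = Y*(3 + Y)
Q(G, J) = 2*G*J (Q(G, J) = J*(2*G) = 2*G*J)
-C + (5 + Q(M(-2), d(-2)))²*(-121) = -1*108 + (5 + 2*(5*(-2))*(-2*(3 - 2)))²*(-121) = -108 + (5 + 2*(-10)*(-2*1))²*(-121) = -108 + (5 + 2*(-10)*(-2))²*(-121) = -108 + (5 + 40)²*(-121) = -108 + 45²*(-121) = -108 + 2025*(-121) = -108 - 245025 = -245133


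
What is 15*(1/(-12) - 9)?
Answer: -545/4 ≈ -136.25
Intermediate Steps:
15*(1/(-12) - 9) = 15*(-1/12 - 9) = 15*(-109/12) = -545/4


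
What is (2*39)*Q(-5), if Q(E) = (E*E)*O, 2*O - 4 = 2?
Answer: 5850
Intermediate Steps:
O = 3 (O = 2 + (½)*2 = 2 + 1 = 3)
Q(E) = 3*E² (Q(E) = (E*E)*3 = E²*3 = 3*E²)
(2*39)*Q(-5) = (2*39)*(3*(-5)²) = 78*(3*25) = 78*75 = 5850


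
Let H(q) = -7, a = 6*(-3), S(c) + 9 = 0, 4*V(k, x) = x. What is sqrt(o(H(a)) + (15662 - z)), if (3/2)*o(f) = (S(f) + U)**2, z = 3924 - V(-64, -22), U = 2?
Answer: sqrt(423546)/6 ≈ 108.47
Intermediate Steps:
V(k, x) = x/4
S(c) = -9 (S(c) = -9 + 0 = -9)
a = -18
z = 7859/2 (z = 3924 - (-22)/4 = 3924 - 1*(-11/2) = 3924 + 11/2 = 7859/2 ≈ 3929.5)
o(f) = 98/3 (o(f) = 2*(-9 + 2)**2/3 = (2/3)*(-7)**2 = (2/3)*49 = 98/3)
sqrt(o(H(a)) + (15662 - z)) = sqrt(98/3 + (15662 - 1*7859/2)) = sqrt(98/3 + (15662 - 7859/2)) = sqrt(98/3 + 23465/2) = sqrt(70591/6) = sqrt(423546)/6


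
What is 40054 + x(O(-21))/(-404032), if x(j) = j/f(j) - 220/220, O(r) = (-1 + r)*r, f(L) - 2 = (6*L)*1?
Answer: 5611489137473/140098096 ≈ 40054.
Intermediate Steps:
f(L) = 2 + 6*L (f(L) = 2 + (6*L)*1 = 2 + 6*L)
O(r) = r*(-1 + r)
x(j) = -1 + j/(2 + 6*j) (x(j) = j/(2 + 6*j) - 220/220 = j/(2 + 6*j) - 220*1/220 = j/(2 + 6*j) - 1 = -1 + j/(2 + 6*j))
40054 + x(O(-21))/(-404032) = 40054 + ((-2 - (-105)*(-1 - 21))/(2*(1 + 3*(-21*(-1 - 21)))))/(-404032) = 40054 + ((-2 - (-105)*(-22))/(2*(1 + 3*(-21*(-22)))))*(-1/404032) = 40054 + ((-2 - 5*462)/(2*(1 + 3*462)))*(-1/404032) = 40054 + ((-2 - 2310)/(2*(1 + 1386)))*(-1/404032) = 40054 + ((1/2)*(-2312)/1387)*(-1/404032) = 40054 + ((1/2)*(1/1387)*(-2312))*(-1/404032) = 40054 - 1156/1387*(-1/404032) = 40054 + 289/140098096 = 5611489137473/140098096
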